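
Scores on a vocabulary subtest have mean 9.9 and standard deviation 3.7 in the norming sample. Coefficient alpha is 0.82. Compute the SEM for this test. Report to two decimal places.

1.57

SEM = SD · √(1 − ρ) = 3.7 × √0.18 = 3.7 × 0.4243 = 1.570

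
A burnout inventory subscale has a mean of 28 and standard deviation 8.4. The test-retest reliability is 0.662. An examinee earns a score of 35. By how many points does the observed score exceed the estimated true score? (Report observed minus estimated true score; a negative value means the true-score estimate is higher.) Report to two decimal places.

T̂ = 0.662(35) + 0.338(28) = 23.170 + 9.464 = 32.6340 → 32.634
X − T̂ = 35 − 32.634 = 2.366 → 2.37

2.37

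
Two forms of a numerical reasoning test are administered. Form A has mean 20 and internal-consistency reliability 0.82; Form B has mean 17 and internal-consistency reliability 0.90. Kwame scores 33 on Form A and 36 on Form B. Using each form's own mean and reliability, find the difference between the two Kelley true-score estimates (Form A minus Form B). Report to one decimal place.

-3.4

T̂_A = 0.82(33) + 0.18(20) = 30.660
T̂_B = 0.90(36) + 0.10(17) = 34.100
T̂_A − T̂_B = -3.440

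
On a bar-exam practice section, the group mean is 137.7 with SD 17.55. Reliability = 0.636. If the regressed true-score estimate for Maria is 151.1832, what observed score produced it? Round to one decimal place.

T̂ = ρX + (1 − ρ)μ  ⇒  X = (T̂ − (1 − ρ)μ) / ρ
X = (151.1832 − 0.364 × 137.7) / 0.636 = (151.1832 − 50.1228) / 0.636 = 101.0604 / 0.636 = 158.900

158.9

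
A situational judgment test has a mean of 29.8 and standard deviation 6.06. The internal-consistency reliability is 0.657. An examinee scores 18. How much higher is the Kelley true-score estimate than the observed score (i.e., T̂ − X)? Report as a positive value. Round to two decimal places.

4.05

T̂ = 0.657(18) + 0.343(29.8) = 11.826 + 10.2214 = 22.0474 → 22.047
T̂ − X = 22.047 − 18 = 4.047 → 4.05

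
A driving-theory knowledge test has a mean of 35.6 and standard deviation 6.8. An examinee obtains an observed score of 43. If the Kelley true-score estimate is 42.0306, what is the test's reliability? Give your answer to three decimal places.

T̂ = ρX + (1 − ρ)μ  ⇒  T̂ − μ = ρ(X − μ)
ρ = (T̂ − μ)/(X − μ) = (42.0306 − 35.6) / (43 − 35.6) = 6.4306 / 7.4 = 0.86900

0.869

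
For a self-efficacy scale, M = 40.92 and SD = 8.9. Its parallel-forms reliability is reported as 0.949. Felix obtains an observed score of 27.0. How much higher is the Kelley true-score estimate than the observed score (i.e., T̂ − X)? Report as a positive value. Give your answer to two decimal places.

T̂ = ρX + (1 − ρ)μ
  = 0.949 × 27.0 + 0.051 × 40.92
  = 25.6230 + 2.08692
  = 27.7099
  ≈ 27.710
T̂ − X = 27.710 − 27.0 = 0.710 → 0.71

0.71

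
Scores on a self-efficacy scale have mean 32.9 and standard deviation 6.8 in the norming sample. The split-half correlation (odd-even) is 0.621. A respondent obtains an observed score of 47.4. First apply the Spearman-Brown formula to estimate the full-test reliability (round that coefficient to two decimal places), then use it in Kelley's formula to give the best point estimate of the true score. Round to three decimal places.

44.065

Spearman-Brown: ρ = 2r/(1 + r) = 2(0.621)/(1 + 0.621) = 1.2420/1.621 = 0.7662 → 0.77
Kelley's formula gives T̂ = 0.77·47.4 + 0.23·32.9 = 36.498 + 7.567 = 44.0650.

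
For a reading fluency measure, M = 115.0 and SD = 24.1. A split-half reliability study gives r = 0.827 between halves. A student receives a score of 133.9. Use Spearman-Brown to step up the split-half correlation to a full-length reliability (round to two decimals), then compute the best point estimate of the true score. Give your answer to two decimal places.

132.20

Spearman-Brown: ρ = 2r/(1 + r) = 2(0.827)/(1 + 0.827) = 1.6540/1.827 = 0.9053 → 0.91
T̂ = ρX + (1 − ρ)μ
  = 0.91 × 133.9 + 0.09 × 115.0
  = 121.849 + 10.350
  = 132.199
  ≈ 132.20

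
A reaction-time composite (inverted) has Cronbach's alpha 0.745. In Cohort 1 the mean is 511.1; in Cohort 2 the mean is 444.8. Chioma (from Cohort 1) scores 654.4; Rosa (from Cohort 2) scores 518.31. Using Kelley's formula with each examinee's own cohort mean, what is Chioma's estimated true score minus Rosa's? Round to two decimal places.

T̂_Chioma = 0.745(654.4) + 0.255(511.1) = 617.8585
T̂_Rosa = 0.745(518.31) + 0.255(444.8) = 499.5649
Difference = 617.8585 − 499.5649 = 118.2935

118.29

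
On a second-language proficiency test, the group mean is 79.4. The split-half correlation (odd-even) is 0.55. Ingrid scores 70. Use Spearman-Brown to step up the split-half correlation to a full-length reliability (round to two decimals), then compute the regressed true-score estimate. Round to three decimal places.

72.726

Spearman-Brown: ρ = 2r/(1 + r) = 2(0.55)/(1 + 0.55) = 1.100/1.55 = 0.7097 → 0.71
Regress the observed score toward the mean by the unreliability: T̂ = 0.71·70 + 0.29·79.4 = 49.70 + 23.026 = 72.7260.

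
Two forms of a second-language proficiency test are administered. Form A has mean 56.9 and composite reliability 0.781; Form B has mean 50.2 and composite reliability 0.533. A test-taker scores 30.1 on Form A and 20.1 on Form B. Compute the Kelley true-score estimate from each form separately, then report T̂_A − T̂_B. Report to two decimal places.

T̂_A = 0.781(30.1) + 0.219(56.9) = 35.9692
T̂_B = 0.533(20.1) + 0.467(50.2) = 34.1567
T̂_A − T̂_B = 1.8125

1.81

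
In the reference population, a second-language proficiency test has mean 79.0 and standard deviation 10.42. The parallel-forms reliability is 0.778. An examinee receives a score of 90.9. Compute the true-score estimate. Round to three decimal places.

Weight the observed score by reliability and the mean by (1 − reliability): T̂ = 0.778·90.9 + 0.222·79.0 = 70.7202 + 17.5380 = 88.2582.

88.258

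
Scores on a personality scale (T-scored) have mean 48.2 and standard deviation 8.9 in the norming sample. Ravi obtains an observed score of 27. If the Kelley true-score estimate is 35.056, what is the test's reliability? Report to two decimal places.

0.62

T̂ = ρX + (1 − ρ)μ  ⇒  T̂ − μ = ρ(X − μ)
ρ = (T̂ − μ)/(X − μ) = (35.056 − 48.2) / (27 − 48.2) = -13.144 / -21.2 = 0.6200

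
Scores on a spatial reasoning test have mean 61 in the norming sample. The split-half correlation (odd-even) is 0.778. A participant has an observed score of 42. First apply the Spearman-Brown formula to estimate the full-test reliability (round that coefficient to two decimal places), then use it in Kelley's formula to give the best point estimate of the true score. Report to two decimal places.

Spearman-Brown: ρ = 2r/(1 + r) = 2(0.778)/(1 + 0.778) = 1.5560/1.778 = 0.8751 → 0.88
T̂ = ρX + (1 − ρ)μ
  = 0.88 × 42 + 0.12 × 61
  = 36.96 + 7.32
  = 44.280
  ≈ 44.28

44.28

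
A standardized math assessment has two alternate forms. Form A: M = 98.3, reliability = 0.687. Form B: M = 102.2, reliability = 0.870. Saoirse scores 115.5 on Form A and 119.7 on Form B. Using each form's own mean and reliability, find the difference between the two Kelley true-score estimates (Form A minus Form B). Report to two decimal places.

-7.31

T̂_A = 0.687(115.5) + 0.313(98.3) = 110.1164
T̂_B = 0.870(119.7) + 0.130(102.2) = 117.4250
T̂_A − T̂_B = -7.3086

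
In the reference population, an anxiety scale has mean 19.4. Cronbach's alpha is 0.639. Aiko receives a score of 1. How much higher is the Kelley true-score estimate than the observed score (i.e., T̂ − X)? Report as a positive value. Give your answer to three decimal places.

6.642

T̂ = 0.639(1) + 0.361(19.4) = 0.639 + 7.0034 = 7.64240 → 7.6424
T̂ − X = 7.6424 − 1 = 6.6424 → 6.642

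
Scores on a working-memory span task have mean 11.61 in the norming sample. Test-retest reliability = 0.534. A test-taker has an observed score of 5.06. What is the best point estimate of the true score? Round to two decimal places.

T̂ = ρX + (1 − ρ)μ
  = 0.534 × 5.06 + 0.466 × 11.61
  = 2.70204 + 5.41026
  = 8.112
  ≈ 8.11

8.11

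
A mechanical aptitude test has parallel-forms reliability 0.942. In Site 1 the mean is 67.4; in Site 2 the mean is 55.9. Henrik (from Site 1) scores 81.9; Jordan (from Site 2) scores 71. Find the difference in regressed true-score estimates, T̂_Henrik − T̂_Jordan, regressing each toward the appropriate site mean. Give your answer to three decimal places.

T̂_Henrik = 0.942(81.9) + 0.058(67.4) = 81.05900
T̂_Jordan = 0.942(71) + 0.058(55.9) = 70.12420
Difference = 81.05900 − 70.12420 = 10.93480

10.935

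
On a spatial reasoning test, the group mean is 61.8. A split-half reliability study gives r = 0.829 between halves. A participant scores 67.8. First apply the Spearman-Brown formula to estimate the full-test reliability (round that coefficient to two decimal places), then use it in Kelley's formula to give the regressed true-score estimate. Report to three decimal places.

Spearman-Brown: ρ = 2r/(1 + r) = 2(0.829)/(1 + 0.829) = 1.6580/1.829 = 0.9065 → 0.91
T̂ = 0.91(67.8) + 0.09(61.8) = 61.698 + 5.562 = 67.2600 → 67.260

67.260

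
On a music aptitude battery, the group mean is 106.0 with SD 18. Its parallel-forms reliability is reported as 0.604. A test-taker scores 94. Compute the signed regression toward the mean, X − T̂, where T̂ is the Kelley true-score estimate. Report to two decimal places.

-4.75

T̂ = ρX + (1 − ρ)μ
  = 0.604 × 94 + 0.396 × 106.0
  = 56.776 + 41.9760
  = 98.7520
  ≈ 98.752
X − T̂ = 94 − 98.752 = -4.752 → -4.75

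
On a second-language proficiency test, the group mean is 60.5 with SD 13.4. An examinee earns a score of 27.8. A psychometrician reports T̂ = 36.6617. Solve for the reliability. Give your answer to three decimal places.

0.729

T̂ = ρX + (1 − ρ)μ  ⇒  T̂ − μ = ρ(X − μ)
ρ = (T̂ − μ)/(X − μ) = (36.6617 − 60.5) / (27.8 − 60.5) = -23.8383 / -32.7 = 0.72900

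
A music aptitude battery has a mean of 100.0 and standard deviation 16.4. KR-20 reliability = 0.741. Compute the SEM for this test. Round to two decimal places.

8.35

SEM = SD · √(1 − ρ) = 16.4 × √0.259 = 16.4 × 0.5089 = 8.346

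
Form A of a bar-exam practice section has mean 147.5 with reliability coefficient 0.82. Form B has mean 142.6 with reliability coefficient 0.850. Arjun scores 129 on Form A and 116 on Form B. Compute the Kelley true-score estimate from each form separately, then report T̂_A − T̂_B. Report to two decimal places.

T̂_A = 0.82(129) + 0.18(147.5) = 132.3300
T̂_B = 0.850(116) + 0.150(142.6) = 119.9900
T̂_A − T̂_B = 12.3400

12.34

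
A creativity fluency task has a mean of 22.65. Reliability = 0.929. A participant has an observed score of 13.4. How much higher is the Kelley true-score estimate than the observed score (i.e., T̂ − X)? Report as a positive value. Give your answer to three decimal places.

Weight the observed score by reliability and the mean by (1 − reliability): T̂ = 0.929·13.4 + 0.071·22.65 = 12.4486 + 1.60815 = 14.05675.
T̂ − X = 14.0567 − 13.4 = 0.6567 → 0.657

0.657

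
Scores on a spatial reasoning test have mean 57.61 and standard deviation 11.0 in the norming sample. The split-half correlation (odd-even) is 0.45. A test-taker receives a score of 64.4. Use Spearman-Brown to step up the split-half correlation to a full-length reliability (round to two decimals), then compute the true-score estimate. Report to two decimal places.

Spearman-Brown: ρ = 2r/(1 + r) = 2(0.45)/(1 + 0.45) = 0.900/1.45 = 0.6207 → 0.62
T̂ = 0.62(64.4) + 0.38(57.61) = 39.928 + 21.8918 = 61.820 → 61.82

61.82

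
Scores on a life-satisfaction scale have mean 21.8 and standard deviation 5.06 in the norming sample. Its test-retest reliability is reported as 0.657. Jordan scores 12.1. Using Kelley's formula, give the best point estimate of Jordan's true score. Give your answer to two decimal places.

15.43

T̂ = 0.657(12.1) + 0.343(21.8) = 7.9497 + 7.4774 = 15.427 → 15.43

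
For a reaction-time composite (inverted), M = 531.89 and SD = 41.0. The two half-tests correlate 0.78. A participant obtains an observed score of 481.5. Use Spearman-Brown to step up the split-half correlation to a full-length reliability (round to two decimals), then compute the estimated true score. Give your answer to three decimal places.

487.547

Spearman-Brown: ρ = 2r/(1 + r) = 2(0.78)/(1 + 0.78) = 1.560/1.78 = 0.8764 → 0.88
T̂ = 0.88(481.5) + 0.12(531.89) = 423.720 + 63.8268 = 487.5468 → 487.547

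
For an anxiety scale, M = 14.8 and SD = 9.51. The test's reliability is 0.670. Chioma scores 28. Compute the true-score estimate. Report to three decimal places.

23.644

T̂ = 0.670(28) + 0.330(14.8) = 18.760 + 4.8840 = 23.6440 → 23.644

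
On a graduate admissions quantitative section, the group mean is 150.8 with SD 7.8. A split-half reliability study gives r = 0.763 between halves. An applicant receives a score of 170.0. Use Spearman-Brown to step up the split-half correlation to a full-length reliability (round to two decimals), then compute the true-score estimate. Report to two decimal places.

Spearman-Brown: ρ = 2r/(1 + r) = 2(0.763)/(1 + 0.763) = 1.5260/1.763 = 0.8656 → 0.87
T̂ = 0.87(170.0) + 0.13(150.8) = 147.900 + 19.604 = 167.504 → 167.50

167.50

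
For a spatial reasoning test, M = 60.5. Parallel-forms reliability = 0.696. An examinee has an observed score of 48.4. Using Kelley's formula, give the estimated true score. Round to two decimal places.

T̂ = ρX + (1 − ρ)μ
  = 0.696 × 48.4 + 0.304 × 60.5
  = 33.6864 + 18.3920
  = 52.078
  ≈ 52.08

52.08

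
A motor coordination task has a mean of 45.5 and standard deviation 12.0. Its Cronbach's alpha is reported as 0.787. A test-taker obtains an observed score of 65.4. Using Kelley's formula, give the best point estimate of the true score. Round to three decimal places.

T̂ = ρX + (1 − ρ)μ
  = 0.787 × 65.4 + 0.213 × 45.5
  = 51.4698 + 9.6915
  = 61.1613
  ≈ 61.161

61.161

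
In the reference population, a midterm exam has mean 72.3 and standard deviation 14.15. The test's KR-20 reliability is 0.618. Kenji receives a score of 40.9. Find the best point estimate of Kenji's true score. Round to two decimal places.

52.89

T̂ = ρX + (1 − ρ)μ
  = 0.618 × 40.9 + 0.382 × 72.3
  = 25.2762 + 27.6186
  = 52.895
  ≈ 52.89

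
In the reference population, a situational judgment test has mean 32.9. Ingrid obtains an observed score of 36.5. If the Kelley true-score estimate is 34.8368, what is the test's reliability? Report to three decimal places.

T̂ = ρX + (1 − ρ)μ  ⇒  T̂ − μ = ρ(X − μ)
ρ = (T̂ − μ)/(X − μ) = (34.8368 − 32.9) / (36.5 − 32.9) = 1.9368 / 3.6 = 0.53800

0.538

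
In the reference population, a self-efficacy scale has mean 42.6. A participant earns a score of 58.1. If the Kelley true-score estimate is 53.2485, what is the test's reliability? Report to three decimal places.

T̂ = ρX + (1 − ρ)μ  ⇒  T̂ − μ = ρ(X − μ)
ρ = (T̂ − μ)/(X − μ) = (53.2485 − 42.6) / (58.1 − 42.6) = 10.6485 / 15.5 = 0.68700

0.687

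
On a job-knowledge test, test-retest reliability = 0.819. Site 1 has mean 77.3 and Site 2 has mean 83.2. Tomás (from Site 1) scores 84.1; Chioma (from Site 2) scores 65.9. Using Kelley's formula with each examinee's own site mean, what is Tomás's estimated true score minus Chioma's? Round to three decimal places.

13.838

T̂_Tomás = 0.819(84.1) + 0.181(77.3) = 82.86920
T̂_Chioma = 0.819(65.9) + 0.181(83.2) = 69.03130
Difference = 82.86920 − 69.03130 = 13.83790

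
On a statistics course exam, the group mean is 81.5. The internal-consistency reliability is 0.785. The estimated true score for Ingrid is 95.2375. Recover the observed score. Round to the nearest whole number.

T̂ = ρX + (1 − ρ)μ  ⇒  X = (T̂ − (1 − ρ)μ) / ρ
X = (95.2375 − 0.215 × 81.5) / 0.785 = (95.2375 − 17.5225) / 0.785 = 77.7150 / 0.785 = 99.00

99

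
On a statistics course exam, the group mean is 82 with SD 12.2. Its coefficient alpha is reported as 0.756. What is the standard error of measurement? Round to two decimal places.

SEM = SD · √(1 − ρ) = 12.2 × √0.244 = 12.2 × 0.4940 = 6.026

6.03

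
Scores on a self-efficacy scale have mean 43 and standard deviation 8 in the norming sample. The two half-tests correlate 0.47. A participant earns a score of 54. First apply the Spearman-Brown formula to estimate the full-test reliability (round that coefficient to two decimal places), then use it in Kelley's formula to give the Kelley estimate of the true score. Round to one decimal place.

50.0

Spearman-Brown: ρ = 2r/(1 + r) = 2(0.47)/(1 + 0.47) = 0.940/1.47 = 0.6395 → 0.64
Kelley's formula gives T̂ = 0.64·54 + 0.36·43 = 34.56 + 15.48 = 50.04.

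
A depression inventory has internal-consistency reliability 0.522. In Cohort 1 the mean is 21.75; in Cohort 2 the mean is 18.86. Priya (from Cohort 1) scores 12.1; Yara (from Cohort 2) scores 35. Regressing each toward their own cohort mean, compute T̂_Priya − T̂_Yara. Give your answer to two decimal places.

T̂_Priya = 0.522(12.1) + 0.478(21.75) = 16.7127
T̂_Yara = 0.522(35) + 0.478(18.86) = 27.2851
Difference = 16.7127 − 27.2851 = -10.5724

-10.57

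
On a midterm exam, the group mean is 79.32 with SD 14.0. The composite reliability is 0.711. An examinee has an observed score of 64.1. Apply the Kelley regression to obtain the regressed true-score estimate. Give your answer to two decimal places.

68.50

T̂ = 0.711(64.1) + 0.289(79.32) = 45.5751 + 22.92348 = 68.499 → 68.50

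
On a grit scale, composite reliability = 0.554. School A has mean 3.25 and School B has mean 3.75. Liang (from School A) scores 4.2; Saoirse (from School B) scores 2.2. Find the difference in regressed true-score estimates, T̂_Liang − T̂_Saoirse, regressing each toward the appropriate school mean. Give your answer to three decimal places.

0.885

T̂_Liang = 0.554(4.2) + 0.446(3.25) = 3.77630
T̂_Saoirse = 0.554(2.2) + 0.446(3.75) = 2.89130
Difference = 3.77630 − 2.89130 = 0.88500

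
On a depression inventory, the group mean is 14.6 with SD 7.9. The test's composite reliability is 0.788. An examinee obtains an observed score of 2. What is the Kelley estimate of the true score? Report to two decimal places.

4.67

T̂ = ρX + (1 − ρ)μ
  = 0.788 × 2 + 0.212 × 14.6
  = 1.576 + 3.0952
  = 4.671
  ≈ 4.67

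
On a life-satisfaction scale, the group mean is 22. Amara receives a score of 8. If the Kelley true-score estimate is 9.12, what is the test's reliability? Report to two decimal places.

0.92

T̂ = ρX + (1 − ρ)μ  ⇒  T̂ − μ = ρ(X − μ)
ρ = (T̂ − μ)/(X − μ) = (9.12 − 22) / (8 − 22) = -12.88 / -14.0 = 0.9200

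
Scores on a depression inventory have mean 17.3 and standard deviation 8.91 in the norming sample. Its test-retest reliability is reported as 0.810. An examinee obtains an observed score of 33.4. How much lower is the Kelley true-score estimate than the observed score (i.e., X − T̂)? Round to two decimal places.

3.06

Kelley's formula gives T̂ = 0.810·33.4 + 0.190·17.3 = 27.0540 + 3.2870 = 30.3410.
X − T̂ = 33.4 − 30.341 = 3.059 → 3.06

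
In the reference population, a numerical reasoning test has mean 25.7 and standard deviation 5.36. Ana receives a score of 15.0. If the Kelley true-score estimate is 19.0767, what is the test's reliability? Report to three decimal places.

0.619

T̂ = ρX + (1 − ρ)μ  ⇒  T̂ − μ = ρ(X − μ)
ρ = (T̂ − μ)/(X − μ) = (19.0767 − 25.7) / (15.0 − 25.7) = -6.6233 / -10.7 = 0.61900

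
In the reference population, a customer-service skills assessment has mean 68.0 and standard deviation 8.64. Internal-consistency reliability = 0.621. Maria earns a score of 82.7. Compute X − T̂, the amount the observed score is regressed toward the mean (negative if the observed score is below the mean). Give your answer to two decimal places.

T̂ = 0.621(82.7) + 0.379(68.0) = 51.3567 + 25.7720 = 77.1287 → 77.129
X − T̂ = 82.7 − 77.129 = 5.571 → 5.57

5.57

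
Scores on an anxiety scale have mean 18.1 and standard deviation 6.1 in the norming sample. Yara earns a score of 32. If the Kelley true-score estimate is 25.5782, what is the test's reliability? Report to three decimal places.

0.538

T̂ = ρX + (1 − ρ)μ  ⇒  T̂ − μ = ρ(X − μ)
ρ = (T̂ − μ)/(X − μ) = (25.5782 − 18.1) / (32 − 18.1) = 7.4782 / 13.9 = 0.53800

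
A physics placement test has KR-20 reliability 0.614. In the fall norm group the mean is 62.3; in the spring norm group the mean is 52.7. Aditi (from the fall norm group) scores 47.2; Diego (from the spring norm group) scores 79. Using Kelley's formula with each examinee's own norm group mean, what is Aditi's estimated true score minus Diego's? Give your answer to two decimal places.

T̂_Aditi = 0.614(47.2) + 0.386(62.3) = 53.0286
T̂_Diego = 0.614(79) + 0.386(52.7) = 68.8482
Difference = 53.0286 − 68.8482 = -15.8196

-15.82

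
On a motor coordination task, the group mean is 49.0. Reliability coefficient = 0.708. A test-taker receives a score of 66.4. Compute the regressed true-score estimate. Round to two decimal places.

T̂ = 0.708(66.4) + 0.292(49.0) = 47.0112 + 14.3080 = 61.319 → 61.32

61.32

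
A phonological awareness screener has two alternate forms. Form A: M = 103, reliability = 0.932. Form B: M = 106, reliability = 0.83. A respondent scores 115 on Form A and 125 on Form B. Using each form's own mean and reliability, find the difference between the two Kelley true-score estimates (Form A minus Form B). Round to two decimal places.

-7.59

T̂_A = 0.932(115) + 0.068(103) = 114.1840
T̂_B = 0.83(125) + 0.17(106) = 121.7700
T̂_A − T̂_B = -7.5860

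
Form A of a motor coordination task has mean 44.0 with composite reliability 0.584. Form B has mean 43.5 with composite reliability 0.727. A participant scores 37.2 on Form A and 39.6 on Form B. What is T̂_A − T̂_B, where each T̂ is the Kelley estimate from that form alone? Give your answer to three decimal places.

-0.636

T̂_A = 0.584(37.2) + 0.416(44.0) = 40.02880
T̂_B = 0.727(39.6) + 0.273(43.5) = 40.66470
T̂_A − T̂_B = -0.63590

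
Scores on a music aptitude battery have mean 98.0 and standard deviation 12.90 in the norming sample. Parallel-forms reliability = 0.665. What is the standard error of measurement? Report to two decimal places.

7.47

SEM = SD · √(1 − ρ) = 12.90 × √0.335 = 12.90 × 0.5788 = 7.466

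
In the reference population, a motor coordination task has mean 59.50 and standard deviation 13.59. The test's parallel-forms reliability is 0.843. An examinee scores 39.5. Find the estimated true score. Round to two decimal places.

Regress the observed score toward the mean by the unreliability: T̂ = 0.843·39.5 + 0.157·59.50 = 33.2985 + 9.34150 = 42.640.

42.64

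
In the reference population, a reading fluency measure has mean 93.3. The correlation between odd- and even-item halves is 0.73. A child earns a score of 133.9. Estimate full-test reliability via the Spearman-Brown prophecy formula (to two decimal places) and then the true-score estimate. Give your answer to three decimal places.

Spearman-Brown: ρ = 2r/(1 + r) = 2(0.73)/(1 + 0.73) = 1.460/1.73 = 0.8439 → 0.84
Weight the observed score by reliability and the mean by (1 − reliability): T̂ = 0.84·133.9 + 0.16·93.3 = 112.476 + 14.928 = 127.4040.

127.404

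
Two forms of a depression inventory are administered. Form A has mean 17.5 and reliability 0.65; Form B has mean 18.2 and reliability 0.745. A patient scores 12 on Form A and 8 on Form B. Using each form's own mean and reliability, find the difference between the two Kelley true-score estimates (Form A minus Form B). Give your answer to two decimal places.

T̂_A = 0.65(12) + 0.35(17.5) = 13.9250
T̂_B = 0.745(8) + 0.255(18.2) = 10.6010
T̂_A − T̂_B = 3.3240

3.32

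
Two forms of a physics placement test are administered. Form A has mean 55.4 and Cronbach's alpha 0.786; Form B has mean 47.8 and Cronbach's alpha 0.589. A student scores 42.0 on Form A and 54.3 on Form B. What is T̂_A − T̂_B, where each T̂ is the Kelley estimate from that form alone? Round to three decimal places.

-6.761

T̂_A = 0.786(42.0) + 0.214(55.4) = 44.86760
T̂_B = 0.589(54.3) + 0.411(47.8) = 51.62850
T̂_A − T̂_B = -6.76090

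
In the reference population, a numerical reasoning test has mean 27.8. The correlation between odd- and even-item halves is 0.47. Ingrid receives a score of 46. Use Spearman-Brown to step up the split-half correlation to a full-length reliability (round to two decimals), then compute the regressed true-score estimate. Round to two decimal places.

Spearman-Brown: ρ = 2r/(1 + r) = 2(0.47)/(1 + 0.47) = 0.940/1.47 = 0.6395 → 0.64
T̂ = ρX + (1 − ρ)μ
  = 0.64 × 46 + 0.36 × 27.8
  = 29.44 + 10.008
  = 39.448
  ≈ 39.45

39.45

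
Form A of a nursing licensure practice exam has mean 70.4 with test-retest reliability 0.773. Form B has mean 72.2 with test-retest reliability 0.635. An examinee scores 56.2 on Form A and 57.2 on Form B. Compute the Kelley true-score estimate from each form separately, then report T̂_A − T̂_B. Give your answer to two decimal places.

-3.25

T̂_A = 0.773(56.2) + 0.227(70.4) = 59.4234
T̂_B = 0.635(57.2) + 0.365(72.2) = 62.6750
T̂_A − T̂_B = -3.2516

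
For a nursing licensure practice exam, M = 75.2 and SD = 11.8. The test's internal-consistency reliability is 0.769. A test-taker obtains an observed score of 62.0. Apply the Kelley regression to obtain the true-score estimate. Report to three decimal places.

65.049

T̂ = 0.769(62.0) + 0.231(75.2) = 47.6780 + 17.3712 = 65.0492 → 65.049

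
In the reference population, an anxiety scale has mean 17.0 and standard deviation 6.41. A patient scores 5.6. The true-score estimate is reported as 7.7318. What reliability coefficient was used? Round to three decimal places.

0.813

T̂ = ρX + (1 − ρ)μ  ⇒  T̂ − μ = ρ(X − μ)
ρ = (T̂ − μ)/(X − μ) = (7.7318 − 17.0) / (5.6 − 17.0) = -9.2682 / -11.4 = 0.81300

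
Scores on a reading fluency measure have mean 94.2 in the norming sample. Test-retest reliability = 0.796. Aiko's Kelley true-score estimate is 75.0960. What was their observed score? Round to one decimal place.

T̂ = ρX + (1 − ρ)μ  ⇒  X = (T̂ − (1 − ρ)μ) / ρ
X = (75.0960 − 0.204 × 94.2) / 0.796 = (75.0960 − 19.2168) / 0.796 = 55.8792 / 0.796 = 70.200

70.2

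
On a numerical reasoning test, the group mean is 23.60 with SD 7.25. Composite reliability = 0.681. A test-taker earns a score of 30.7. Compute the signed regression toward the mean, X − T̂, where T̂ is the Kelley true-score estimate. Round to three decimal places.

T̂ = ρX + (1 − ρ)μ
  = 0.681 × 30.7 + 0.319 × 23.60
  = 20.9067 + 7.52840
  = 28.43510
  ≈ 28.4351
X − T̂ = 30.7 − 28.4351 = 2.2649 → 2.265

2.265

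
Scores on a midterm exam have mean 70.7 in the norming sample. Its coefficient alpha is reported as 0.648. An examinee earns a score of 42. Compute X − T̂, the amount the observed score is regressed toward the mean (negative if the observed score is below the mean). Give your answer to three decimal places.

-10.102

Weight the observed score by reliability and the mean by (1 − reliability): T̂ = 0.648·42 + 0.352·70.7 = 27.216 + 24.8864 = 52.10240.
X − T̂ = 42 − 52.1024 = -10.1024 → -10.102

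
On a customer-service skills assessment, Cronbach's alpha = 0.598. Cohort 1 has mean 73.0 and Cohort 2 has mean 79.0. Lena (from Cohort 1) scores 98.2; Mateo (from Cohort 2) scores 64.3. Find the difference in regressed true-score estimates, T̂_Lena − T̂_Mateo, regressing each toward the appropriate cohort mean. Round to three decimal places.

17.860

T̂_Lena = 0.598(98.2) + 0.402(73.0) = 88.06960
T̂_Mateo = 0.598(64.3) + 0.402(79.0) = 70.20940
Difference = 88.06960 − 70.20940 = 17.86020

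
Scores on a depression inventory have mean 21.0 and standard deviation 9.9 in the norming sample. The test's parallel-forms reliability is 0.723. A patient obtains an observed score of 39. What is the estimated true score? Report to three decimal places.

34.014

Weight the observed score by reliability and the mean by (1 − reliability): T̂ = 0.723·39 + 0.277·21.0 = 28.197 + 5.8170 = 34.0140.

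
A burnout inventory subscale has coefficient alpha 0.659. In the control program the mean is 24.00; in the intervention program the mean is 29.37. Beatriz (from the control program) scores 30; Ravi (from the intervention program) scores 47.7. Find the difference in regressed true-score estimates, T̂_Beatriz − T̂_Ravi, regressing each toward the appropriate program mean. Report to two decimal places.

T̂_Beatriz = 0.659(30) + 0.341(24.00) = 27.9540
T̂_Ravi = 0.659(47.7) + 0.341(29.37) = 41.4495
Difference = 27.9540 − 41.4495 = -13.4955

-13.50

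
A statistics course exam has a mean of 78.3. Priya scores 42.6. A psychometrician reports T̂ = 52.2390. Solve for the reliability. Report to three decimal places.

T̂ = ρX + (1 − ρ)μ  ⇒  T̂ − μ = ρ(X − μ)
ρ = (T̂ − μ)/(X − μ) = (52.2390 − 78.3) / (42.6 − 78.3) = -26.0610 / -35.7 = 0.73000

0.730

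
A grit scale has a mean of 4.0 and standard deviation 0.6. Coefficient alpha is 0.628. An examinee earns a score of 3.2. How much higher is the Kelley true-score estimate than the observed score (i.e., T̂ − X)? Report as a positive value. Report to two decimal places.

0.30

T̂ = 0.628(3.2) + 0.372(4.0) = 2.0096 + 1.4880 = 3.4976 → 3.498
T̂ − X = 3.498 − 3.2 = 0.298 → 0.30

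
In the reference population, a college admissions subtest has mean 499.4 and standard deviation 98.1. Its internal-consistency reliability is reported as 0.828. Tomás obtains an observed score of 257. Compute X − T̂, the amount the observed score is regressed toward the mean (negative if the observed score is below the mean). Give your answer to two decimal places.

Kelley's formula gives T̂ = 0.828·257 + 0.172·499.4 = 212.796 + 85.8968 = 298.6928.
X − T̂ = 257 − 298.693 = -41.693 → -41.69

-41.69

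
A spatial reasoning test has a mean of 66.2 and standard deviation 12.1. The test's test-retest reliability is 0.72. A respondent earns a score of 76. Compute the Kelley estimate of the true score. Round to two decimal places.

73.26

T̂ = ρX + (1 − ρ)μ
  = 0.72 × 76 + 0.28 × 66.2
  = 54.72 + 18.536
  = 73.256
  ≈ 73.26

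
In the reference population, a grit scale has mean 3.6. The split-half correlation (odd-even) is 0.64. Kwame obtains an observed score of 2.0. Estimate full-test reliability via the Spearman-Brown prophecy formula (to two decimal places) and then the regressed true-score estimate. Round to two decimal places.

Spearman-Brown: ρ = 2r/(1 + r) = 2(0.64)/(1 + 0.64) = 1.280/1.64 = 0.7805 → 0.78
T̂ = 0.78(2.0) + 0.22(3.6) = 1.560 + 0.792 = 2.352 → 2.35

2.35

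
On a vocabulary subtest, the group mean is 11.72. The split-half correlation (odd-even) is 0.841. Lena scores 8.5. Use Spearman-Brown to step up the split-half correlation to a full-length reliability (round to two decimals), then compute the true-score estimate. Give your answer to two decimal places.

8.79

Spearman-Brown: ρ = 2r/(1 + r) = 2(0.841)/(1 + 0.841) = 1.6820/1.841 = 0.9136 → 0.91
Kelley's formula gives T̂ = 0.91·8.5 + 0.09·11.72 = 7.735 + 1.0548 = 8.790.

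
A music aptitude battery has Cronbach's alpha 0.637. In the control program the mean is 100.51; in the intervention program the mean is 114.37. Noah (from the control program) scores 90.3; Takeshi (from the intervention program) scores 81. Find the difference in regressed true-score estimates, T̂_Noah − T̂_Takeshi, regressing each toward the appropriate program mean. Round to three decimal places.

0.893

T̂_Noah = 0.637(90.3) + 0.363(100.51) = 94.00623
T̂_Takeshi = 0.637(81) + 0.363(114.37) = 93.11331
Difference = 94.00623 − 93.11331 = 0.89292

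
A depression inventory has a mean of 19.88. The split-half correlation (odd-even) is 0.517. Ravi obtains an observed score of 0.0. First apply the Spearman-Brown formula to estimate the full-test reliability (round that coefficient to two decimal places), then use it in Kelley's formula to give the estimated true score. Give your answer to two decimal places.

Spearman-Brown: ρ = 2r/(1 + r) = 2(0.517)/(1 + 0.517) = 1.0340/1.517 = 0.6816 → 0.68
T̂ = 0.68(0.0) + 0.32(19.88) = 0.000 + 6.3616 = 6.362 → 6.36

6.36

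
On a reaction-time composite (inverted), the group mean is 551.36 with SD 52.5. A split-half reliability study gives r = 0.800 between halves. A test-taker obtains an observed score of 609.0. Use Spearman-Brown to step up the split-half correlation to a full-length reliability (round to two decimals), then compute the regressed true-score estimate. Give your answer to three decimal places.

Spearman-Brown: ρ = 2r/(1 + r) = 2(0.800)/(1 + 0.800) = 1.6000/1.800 = 0.8889 → 0.89
Weight the observed score by reliability and the mean by (1 − reliability): T̂ = 0.89·609.0 + 0.11·551.36 = 542.010 + 60.6496 = 602.6596.

602.660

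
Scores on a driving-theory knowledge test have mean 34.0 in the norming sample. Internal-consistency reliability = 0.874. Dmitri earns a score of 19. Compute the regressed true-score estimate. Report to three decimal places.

Regress the observed score toward the mean by the unreliability: T̂ = 0.874·19 + 0.126·34.0 = 16.606 + 4.2840 = 20.8900.

20.890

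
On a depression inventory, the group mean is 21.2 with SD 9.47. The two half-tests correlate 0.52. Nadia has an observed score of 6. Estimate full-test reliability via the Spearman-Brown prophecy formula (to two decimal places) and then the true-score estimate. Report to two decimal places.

10.86

Spearman-Brown: ρ = 2r/(1 + r) = 2(0.52)/(1 + 0.52) = 1.040/1.52 = 0.6842 → 0.68
Weight the observed score by reliability and the mean by (1 − reliability): T̂ = 0.68·6 + 0.32·21.2 = 4.08 + 6.784 = 10.864.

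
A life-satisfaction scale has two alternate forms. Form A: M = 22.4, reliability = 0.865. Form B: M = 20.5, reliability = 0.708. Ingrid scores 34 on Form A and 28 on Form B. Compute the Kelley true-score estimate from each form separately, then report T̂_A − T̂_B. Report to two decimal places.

T̂_A = 0.865(34) + 0.135(22.4) = 32.4340
T̂_B = 0.708(28) + 0.292(20.5) = 25.8100
T̂_A − T̂_B = 6.6240

6.62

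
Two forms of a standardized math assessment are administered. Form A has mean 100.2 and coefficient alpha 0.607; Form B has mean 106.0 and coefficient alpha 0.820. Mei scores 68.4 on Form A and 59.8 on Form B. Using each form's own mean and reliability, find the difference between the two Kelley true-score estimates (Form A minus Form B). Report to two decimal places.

T̂_A = 0.607(68.4) + 0.393(100.2) = 80.8974
T̂_B = 0.820(59.8) + 0.180(106.0) = 68.1160
T̂_A − T̂_B = 12.7814

12.78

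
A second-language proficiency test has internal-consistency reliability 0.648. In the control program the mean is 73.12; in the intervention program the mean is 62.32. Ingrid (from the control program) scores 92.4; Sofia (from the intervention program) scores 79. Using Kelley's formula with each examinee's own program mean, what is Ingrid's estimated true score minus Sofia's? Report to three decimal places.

12.485

T̂_Ingrid = 0.648(92.4) + 0.352(73.12) = 85.61344
T̂_Sofia = 0.648(79) + 0.352(62.32) = 73.12864
Difference = 85.61344 − 73.12864 = 12.48480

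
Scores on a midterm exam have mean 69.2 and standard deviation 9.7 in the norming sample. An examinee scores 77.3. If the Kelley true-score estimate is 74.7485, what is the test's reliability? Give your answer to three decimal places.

0.685

T̂ = ρX + (1 − ρ)μ  ⇒  T̂ − μ = ρ(X − μ)
ρ = (T̂ − μ)/(X − μ) = (74.7485 − 69.2) / (77.3 − 69.2) = 5.5485 / 8.1 = 0.68500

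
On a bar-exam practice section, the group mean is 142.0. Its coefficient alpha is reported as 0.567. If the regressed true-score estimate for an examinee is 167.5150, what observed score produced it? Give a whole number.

T̂ = ρX + (1 − ρ)μ  ⇒  X = (T̂ − (1 − ρ)μ) / ρ
X = (167.5150 − 0.433 × 142.0) / 0.567 = (167.5150 − 61.4860) / 0.567 = 106.0290 / 0.567 = 187.00

187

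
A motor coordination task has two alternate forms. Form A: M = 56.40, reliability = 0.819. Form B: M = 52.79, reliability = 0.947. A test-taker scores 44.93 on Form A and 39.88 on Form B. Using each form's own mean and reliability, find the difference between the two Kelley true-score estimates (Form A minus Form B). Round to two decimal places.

T̂_A = 0.819(44.93) + 0.181(56.40) = 47.0061
T̂_B = 0.947(39.88) + 0.053(52.79) = 40.5642
T̂_A − T̂_B = 6.4418

6.44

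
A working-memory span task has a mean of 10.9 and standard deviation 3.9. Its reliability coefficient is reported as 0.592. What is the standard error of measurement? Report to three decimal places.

2.491

SEM = SD · √(1 − ρ) = 3.9 × √0.408 = 3.9 × 0.6387 = 2.4911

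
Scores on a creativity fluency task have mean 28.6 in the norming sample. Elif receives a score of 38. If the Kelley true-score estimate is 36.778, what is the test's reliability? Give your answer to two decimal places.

T̂ = ρX + (1 − ρ)μ  ⇒  T̂ − μ = ρ(X − μ)
ρ = (T̂ − μ)/(X − μ) = (36.778 − 28.6) / (38 − 28.6) = 8.178 / 9.4 = 0.8700

0.87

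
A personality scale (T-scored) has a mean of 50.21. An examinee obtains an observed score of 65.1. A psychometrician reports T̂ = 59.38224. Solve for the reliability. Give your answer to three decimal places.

T̂ = ρX + (1 − ρ)μ  ⇒  T̂ − μ = ρ(X − μ)
ρ = (T̂ − μ)/(X − μ) = (59.38224 − 50.21) / (65.1 − 50.21) = 9.17224 / 14.89 = 0.61600

0.616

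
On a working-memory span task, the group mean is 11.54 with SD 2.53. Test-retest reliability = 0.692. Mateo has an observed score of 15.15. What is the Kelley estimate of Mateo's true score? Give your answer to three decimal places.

14.038

T̂ = ρX + (1 − ρ)μ
  = 0.692 × 15.15 + 0.308 × 11.54
  = 10.48380 + 3.55432
  = 14.0381
  ≈ 14.038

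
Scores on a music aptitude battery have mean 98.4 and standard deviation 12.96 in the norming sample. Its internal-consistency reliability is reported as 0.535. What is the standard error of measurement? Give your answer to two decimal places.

8.84

SEM = SD · √(1 − ρ) = 12.96 × √0.465 = 12.96 × 0.6819 = 8.838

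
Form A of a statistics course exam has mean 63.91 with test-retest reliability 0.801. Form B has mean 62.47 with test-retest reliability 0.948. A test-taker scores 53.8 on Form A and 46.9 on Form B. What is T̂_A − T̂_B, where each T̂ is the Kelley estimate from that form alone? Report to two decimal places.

8.10

T̂_A = 0.801(53.8) + 0.199(63.91) = 55.8119
T̂_B = 0.948(46.9) + 0.052(62.47) = 47.7096
T̂_A − T̂_B = 8.1022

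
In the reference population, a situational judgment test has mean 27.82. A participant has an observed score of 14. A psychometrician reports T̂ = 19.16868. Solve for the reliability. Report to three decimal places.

0.626

T̂ = ρX + (1 − ρ)μ  ⇒  T̂ − μ = ρ(X − μ)
ρ = (T̂ − μ)/(X − μ) = (19.16868 − 27.82) / (14 − 27.82) = -8.65132 / -13.82 = 0.62600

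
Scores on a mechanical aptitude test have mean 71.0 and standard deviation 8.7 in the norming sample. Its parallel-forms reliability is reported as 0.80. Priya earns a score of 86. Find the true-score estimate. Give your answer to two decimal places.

83.00

T̂ = 0.80(86) + 0.20(71.0) = 68.80 + 14.200 = 83.000 → 83.00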